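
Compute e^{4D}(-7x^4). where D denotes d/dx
- 7 x^{4} - 112 x^{3} - 672 x^{2} - 1792 x - 1792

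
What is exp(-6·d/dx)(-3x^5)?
- 3 x^{5} + 90 x^{4} - 1080 x^{3} + 6480 x^{2} - 19440 x + 23328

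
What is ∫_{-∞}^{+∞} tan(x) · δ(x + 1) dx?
- \tan{\left(1 \right)}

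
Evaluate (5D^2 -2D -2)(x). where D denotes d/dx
- 2 x - 2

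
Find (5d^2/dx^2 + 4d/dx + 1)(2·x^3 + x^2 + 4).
2 x^{3} + 25 x^{2} + 68 x + 14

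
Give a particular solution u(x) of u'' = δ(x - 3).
\frac{|x - 3|}{2}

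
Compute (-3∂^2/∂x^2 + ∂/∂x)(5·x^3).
15 x \left(x - 6\right)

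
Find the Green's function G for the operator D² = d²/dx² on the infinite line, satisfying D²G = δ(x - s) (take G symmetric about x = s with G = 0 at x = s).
\frac{|x - s|}{2}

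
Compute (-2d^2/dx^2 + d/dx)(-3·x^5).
15 x^{3} \left(8 - x\right)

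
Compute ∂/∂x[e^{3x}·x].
\left(3 x + 1\right) e^{3 x}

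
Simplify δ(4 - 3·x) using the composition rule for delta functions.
\frac{\delta(x - 4/3)}{3}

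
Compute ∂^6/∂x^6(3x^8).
60480 x^{2}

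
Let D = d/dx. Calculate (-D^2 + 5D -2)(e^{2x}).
4 e^{2 x}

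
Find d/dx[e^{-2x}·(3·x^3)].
x^{2} \left(9 - 6 x\right) e^{- 2 x}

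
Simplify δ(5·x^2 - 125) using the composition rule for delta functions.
\frac{\delta(x - 5) + \delta(x + 5)}{50}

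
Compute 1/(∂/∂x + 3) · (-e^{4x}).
- \frac{e^{4 x}}{7}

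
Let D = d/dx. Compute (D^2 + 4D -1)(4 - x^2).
x^{2} - 8 x - 6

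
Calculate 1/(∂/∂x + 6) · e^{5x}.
\frac{e^{5 x}}{11}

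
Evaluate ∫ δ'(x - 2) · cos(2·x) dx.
2 \sin{\left(4 \right)}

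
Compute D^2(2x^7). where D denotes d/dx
84 x^{5}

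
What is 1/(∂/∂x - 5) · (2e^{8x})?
\frac{2 e^{8 x}}{3}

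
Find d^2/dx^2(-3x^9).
- 216 x^{7}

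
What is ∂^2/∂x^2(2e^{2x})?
8 e^{2 x}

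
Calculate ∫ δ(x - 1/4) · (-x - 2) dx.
- \frac{9}{4}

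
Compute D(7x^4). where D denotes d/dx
28 x^{3}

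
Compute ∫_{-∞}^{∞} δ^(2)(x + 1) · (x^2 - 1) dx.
2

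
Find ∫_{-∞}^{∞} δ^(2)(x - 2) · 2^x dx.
4 \log{\left(2 \right)}^{2}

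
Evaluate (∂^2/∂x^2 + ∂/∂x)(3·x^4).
12 x^{2} \left(x + 3\right)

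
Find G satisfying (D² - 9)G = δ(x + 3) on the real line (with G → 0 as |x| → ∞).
-\frac{e^{-3|x + 3|}}{6}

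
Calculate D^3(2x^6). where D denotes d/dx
240 x^{3}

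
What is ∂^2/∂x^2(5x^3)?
30 x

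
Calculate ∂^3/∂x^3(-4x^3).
-24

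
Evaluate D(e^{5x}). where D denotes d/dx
5 e^{5 x}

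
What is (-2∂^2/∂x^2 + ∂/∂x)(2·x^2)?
4 x - 8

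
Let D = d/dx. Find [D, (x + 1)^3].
3 \left(x + 1\right)^{2}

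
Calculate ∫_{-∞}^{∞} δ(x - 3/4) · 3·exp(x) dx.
3 e^{\frac{3}{4}}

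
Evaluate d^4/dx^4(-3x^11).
- 23760 x^{7}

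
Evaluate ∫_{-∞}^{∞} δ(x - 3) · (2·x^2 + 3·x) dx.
27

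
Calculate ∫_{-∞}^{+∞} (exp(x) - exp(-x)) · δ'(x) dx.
-2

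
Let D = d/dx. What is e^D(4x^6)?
4 x^{6} + 24 x^{5} + 60 x^{4} + 80 x^{3} + 60 x^{2} + 24 x + 4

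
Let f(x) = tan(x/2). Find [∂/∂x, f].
\frac{1}{\cos{\left(x \right)} + 1}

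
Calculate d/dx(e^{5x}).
5 e^{5 x}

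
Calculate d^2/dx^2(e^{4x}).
16 e^{4 x}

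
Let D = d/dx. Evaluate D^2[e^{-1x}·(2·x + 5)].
\left(2 x + 1\right) e^{- x}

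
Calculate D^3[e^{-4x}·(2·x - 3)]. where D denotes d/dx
32 \left(9 - 4 x\right) e^{- 4 x}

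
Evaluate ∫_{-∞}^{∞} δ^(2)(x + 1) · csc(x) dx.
- \left(2 \cot^{2}{\left(1 \right)} + 1\right) \csc{\left(1 \right)}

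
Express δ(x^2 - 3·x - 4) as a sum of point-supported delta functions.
\frac{\delta(x + 1) + \delta(x - 4)}{5}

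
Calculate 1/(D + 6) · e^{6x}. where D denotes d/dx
\frac{e^{6 x}}{12}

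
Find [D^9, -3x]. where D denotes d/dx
-27D^{8}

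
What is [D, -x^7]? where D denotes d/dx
- 7 x^{6}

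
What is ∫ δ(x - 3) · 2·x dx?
6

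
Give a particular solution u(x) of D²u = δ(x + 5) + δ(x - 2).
\frac{|x + 5|}{2} + \frac{|x - 2|}{2}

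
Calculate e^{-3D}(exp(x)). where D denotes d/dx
e^{x - 3}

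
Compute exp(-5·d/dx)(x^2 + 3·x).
x^{2} - 7 x + 10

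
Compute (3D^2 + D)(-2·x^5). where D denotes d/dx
10 x^{3} \left(- x - 12\right)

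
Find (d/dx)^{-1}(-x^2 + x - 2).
- \frac{x^{3}}{3} + \frac{x^{2}}{2} - 2 x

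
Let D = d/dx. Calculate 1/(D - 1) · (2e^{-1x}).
- e^{- x}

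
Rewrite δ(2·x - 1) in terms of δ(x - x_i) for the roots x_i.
\frac{\delta(x - 1/2)}{2}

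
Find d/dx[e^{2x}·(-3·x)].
\left(- 6 x - 3\right) e^{2 x}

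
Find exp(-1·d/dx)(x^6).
x^{6} - 6 x^{5} + 15 x^{4} - 20 x^{3} + 15 x^{2} - 6 x + 1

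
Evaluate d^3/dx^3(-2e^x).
- 2 e^{x}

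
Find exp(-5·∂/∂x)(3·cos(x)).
3 \cos{\left(x - 5 \right)}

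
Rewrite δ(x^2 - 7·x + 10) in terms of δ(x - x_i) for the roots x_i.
\frac{\delta(x - 5) + \delta(x - 2)}{3}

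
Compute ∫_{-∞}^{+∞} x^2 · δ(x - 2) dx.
4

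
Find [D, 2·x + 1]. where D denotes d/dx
2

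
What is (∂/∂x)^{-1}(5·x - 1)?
\frac{5 x^{2}}{2} - x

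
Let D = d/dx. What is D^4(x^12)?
11880 x^{8}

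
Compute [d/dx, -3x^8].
- 24 x^{7}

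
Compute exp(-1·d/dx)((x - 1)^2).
x^{2} - 4 x + 4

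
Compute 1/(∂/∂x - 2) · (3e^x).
- 3 e^{x}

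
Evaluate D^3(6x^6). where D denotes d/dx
720 x^{3}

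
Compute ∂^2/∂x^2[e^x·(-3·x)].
3 \left(- x - 2\right) e^{x}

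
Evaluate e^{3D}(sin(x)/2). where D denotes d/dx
\frac{\sin{\left(x + 3 \right)}}{2}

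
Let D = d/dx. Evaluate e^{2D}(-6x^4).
- 6 x^{4} - 48 x^{3} - 144 x^{2} - 192 x - 96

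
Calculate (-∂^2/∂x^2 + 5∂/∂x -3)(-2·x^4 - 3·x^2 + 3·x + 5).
6 x^{4} - 40 x^{3} + 33 x^{2} - 39 x + 6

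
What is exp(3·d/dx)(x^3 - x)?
x^{3} + 9 x^{2} + 26 x + 24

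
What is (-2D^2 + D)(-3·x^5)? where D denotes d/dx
15 x^{3} \left(8 - x\right)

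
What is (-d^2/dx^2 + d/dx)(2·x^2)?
4 x - 4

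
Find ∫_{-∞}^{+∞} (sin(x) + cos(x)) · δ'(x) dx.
-1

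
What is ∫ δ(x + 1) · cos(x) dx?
\cos{\left(1 \right)}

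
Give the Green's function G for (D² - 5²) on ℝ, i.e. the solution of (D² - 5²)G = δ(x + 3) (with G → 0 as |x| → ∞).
-\frac{e^{-5|x + 3|}}{10}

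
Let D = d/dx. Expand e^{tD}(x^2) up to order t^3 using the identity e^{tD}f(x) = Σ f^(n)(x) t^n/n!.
t^{2} + 2 t x + x^{2}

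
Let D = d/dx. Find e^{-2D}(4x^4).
4 x^{4} - 32 x^{3} + 96 x^{2} - 128 x + 64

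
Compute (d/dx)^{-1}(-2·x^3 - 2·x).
- \frac{x^{4}}{2} - x^{2}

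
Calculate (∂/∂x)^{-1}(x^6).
\frac{x^{7}}{7}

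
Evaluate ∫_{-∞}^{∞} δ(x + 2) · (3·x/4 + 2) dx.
\frac{1}{2}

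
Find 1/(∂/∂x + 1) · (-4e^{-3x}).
2 e^{- 3 x}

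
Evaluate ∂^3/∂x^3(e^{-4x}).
- 64 e^{- 4 x}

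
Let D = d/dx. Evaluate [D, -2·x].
-2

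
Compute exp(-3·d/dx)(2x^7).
2 x^{7} - 42 x^{6} + 378 x^{5} - 1890 x^{4} + 5670 x^{3} - 10206 x^{2} + 10206 x - 4374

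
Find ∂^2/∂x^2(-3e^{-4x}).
- 48 e^{- 4 x}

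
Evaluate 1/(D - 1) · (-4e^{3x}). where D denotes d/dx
- 2 e^{3 x}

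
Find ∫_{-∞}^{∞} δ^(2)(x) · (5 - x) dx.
0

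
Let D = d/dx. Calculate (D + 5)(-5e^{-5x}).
0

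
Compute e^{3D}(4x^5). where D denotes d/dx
4 x^{5} + 60 x^{4} + 360 x^{3} + 1080 x^{2} + 1620 x + 972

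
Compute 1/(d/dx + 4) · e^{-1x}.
\frac{e^{- x}}{3}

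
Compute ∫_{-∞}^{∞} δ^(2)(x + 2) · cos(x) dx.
- \cos{\left(2 \right)}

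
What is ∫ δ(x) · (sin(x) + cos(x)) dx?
1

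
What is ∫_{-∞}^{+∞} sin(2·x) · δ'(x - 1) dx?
- 2 \cos{\left(2 \right)}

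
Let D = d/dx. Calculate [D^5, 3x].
15D^{4}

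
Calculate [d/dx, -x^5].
- 5 x^{4}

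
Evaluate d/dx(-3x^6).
- 18 x^{5}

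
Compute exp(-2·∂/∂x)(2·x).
2 x - 4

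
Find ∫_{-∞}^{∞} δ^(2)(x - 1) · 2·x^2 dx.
4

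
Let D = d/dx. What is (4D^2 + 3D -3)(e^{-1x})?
- 2 e^{- x}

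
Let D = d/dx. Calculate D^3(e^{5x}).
125 e^{5 x}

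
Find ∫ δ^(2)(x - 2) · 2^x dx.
4 \log{\left(2 \right)}^{2}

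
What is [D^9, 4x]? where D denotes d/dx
36D^{8}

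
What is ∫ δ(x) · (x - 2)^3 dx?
-8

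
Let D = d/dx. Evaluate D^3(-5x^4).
- 120 x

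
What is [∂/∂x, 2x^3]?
6 x^{2}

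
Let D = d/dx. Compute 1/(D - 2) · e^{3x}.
e^{3 x}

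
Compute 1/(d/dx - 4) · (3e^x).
- e^{x}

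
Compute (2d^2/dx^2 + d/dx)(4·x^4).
16 x^{2} \left(x + 6\right)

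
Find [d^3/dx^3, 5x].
15\frac{d^{2}}{dx^{2}}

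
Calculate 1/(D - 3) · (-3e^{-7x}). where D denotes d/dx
\frac{3 e^{- 7 x}}{10}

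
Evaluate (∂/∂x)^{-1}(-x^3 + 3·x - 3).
- \frac{x^{4}}{4} + \frac{3 x^{2}}{2} - 3 x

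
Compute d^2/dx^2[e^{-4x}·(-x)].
8 \left(1 - 2 x\right) e^{- 4 x}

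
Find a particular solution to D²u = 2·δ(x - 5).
|x - 5|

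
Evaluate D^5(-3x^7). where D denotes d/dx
- 7560 x^{2}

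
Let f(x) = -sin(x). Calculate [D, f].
- \cos{\left(x \right)}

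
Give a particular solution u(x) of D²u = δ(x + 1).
\frac{|x + 1|}{2}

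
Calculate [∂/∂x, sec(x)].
\tan{\left(x \right)} \sec{\left(x \right)}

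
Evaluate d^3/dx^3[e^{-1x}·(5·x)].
5 \left(3 - x\right) e^{- x}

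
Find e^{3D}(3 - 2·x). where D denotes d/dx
- 2 x - 3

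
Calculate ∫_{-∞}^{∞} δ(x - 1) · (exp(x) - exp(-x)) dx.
2 \sinh{\left(1 \right)}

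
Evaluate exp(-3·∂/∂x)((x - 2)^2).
x^{2} - 10 x + 25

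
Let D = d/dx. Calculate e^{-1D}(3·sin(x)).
3 \sin{\left(x - 1 \right)}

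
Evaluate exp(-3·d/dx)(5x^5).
5 x^{5} - 75 x^{4} + 450 x^{3} - 1350 x^{2} + 2025 x - 1215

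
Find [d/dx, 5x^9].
45 x^{8}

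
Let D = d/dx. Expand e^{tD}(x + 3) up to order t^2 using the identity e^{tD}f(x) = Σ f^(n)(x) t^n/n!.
t + x + 3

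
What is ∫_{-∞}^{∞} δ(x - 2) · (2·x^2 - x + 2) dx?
8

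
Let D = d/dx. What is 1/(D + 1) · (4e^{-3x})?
- 2 e^{- 3 x}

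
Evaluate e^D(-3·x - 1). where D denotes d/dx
- 3 x - 4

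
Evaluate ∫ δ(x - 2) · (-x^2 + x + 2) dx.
0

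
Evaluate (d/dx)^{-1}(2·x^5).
\frac{x^{6}}{3}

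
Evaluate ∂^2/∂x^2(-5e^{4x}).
- 80 e^{4 x}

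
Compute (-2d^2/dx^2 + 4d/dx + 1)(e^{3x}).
- 5 e^{3 x}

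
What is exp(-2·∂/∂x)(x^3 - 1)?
x^{3} - 6 x^{2} + 12 x - 9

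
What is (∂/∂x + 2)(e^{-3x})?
- e^{- 3 x}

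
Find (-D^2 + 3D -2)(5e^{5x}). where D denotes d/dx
- 60 e^{5 x}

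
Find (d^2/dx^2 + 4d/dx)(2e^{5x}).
90 e^{5 x}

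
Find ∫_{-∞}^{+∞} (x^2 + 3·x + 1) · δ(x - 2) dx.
11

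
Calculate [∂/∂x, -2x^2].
- 4 x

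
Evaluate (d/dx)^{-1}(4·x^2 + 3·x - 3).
\frac{4 x^{3}}{3} + \frac{3 x^{2}}{2} - 3 x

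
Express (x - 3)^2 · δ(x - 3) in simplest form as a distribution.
0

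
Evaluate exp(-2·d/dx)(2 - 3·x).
8 - 3 x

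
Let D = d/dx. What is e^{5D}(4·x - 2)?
4 x + 18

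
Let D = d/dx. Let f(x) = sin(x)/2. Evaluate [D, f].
\frac{\cos{\left(x \right)}}{2}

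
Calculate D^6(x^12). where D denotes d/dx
665280 x^{6}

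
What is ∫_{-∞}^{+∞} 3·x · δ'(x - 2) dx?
-3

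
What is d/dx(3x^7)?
21 x^{6}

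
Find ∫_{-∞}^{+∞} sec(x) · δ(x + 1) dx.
\sec{\left(1 \right)}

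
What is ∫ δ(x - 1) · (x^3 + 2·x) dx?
3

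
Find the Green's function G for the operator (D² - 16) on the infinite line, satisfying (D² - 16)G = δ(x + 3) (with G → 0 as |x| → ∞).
-\frac{e^{-4|x + 3|}}{8}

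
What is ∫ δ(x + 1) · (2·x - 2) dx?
-4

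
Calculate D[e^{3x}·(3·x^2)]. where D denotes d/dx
3 x \left(3 x + 2\right) e^{3 x}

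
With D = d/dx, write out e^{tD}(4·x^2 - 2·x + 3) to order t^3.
4 t^{2} + 2 t \left(4 x - 1\right) + 4 x^{2} - 2 x + 3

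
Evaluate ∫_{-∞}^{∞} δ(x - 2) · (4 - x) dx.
2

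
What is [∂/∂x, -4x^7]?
- 28 x^{6}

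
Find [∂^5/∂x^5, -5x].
-25\frac{d^{4}}{dx^{4}}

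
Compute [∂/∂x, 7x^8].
56 x^{7}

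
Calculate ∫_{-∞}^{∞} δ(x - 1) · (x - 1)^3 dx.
0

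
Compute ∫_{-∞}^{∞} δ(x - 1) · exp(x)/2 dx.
\frac{e}{2}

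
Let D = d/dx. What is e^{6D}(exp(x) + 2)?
e^{x + 6} + 2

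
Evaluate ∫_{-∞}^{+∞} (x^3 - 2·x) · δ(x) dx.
0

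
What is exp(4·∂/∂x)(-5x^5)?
- 5 x^{5} - 100 x^{4} - 800 x^{3} - 3200 x^{2} - 6400 x - 5120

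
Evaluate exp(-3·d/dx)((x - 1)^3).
x^{3} - 12 x^{2} + 48 x - 64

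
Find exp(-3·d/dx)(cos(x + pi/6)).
\cos{\left(x - 3 + \frac{\pi}{6} \right)}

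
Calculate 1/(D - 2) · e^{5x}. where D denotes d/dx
\frac{e^{5 x}}{3}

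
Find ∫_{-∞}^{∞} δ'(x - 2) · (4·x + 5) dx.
-4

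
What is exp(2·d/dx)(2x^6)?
2 x^{6} + 24 x^{5} + 120 x^{4} + 320 x^{3} + 480 x^{2} + 384 x + 128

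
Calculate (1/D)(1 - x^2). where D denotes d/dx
- \frac{x^{3}}{3} + x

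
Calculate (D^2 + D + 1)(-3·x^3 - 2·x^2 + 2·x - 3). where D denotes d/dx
- 3 x^{3} - 11 x^{2} - 20 x - 5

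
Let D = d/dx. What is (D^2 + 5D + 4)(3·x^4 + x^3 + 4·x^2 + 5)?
12 x^{4} + 64 x^{3} + 67 x^{2} + 46 x + 28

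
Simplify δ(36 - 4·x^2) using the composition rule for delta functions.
\frac{\delta(x - 3) + \delta(x + 3)}{24}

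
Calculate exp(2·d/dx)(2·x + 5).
2 x + 9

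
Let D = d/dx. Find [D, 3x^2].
6 x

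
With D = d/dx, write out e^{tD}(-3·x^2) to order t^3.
- 3 t^{2} - 6 t x - 3 x^{2}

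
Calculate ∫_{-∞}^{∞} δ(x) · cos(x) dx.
1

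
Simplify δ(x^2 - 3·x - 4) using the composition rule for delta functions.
\frac{\delta(x - 4) + \delta(x + 1)}{5}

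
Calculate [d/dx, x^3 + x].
3 x^{2} + 1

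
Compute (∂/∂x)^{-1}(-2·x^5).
- \frac{x^{6}}{3}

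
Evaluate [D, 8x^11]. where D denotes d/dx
88 x^{10}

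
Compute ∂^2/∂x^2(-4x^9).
- 288 x^{7}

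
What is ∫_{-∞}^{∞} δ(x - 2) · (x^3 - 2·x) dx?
4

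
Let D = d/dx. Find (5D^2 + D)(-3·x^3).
9 x \left(- x - 10\right)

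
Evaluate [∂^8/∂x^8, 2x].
16\frac{d^{7}}{dx^{7}}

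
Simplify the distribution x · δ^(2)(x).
-2\delta'(x)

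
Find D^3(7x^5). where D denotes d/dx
420 x^{2}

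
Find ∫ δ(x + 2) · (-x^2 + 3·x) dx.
-10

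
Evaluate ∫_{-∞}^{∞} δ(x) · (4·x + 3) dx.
3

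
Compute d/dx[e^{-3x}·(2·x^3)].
6 x^{2} \left(1 - x\right) e^{- 3 x}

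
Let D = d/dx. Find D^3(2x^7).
420 x^{4}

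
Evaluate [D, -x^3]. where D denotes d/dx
- 3 x^{2}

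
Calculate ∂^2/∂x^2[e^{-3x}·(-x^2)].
\left(- 9 x^{2} + 12 x - 2\right) e^{- 3 x}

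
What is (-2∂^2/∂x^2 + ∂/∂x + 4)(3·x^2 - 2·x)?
12 x^{2} - 2 x - 14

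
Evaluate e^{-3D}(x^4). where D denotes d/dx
x^{4} - 12 x^{3} + 54 x^{2} - 108 x + 81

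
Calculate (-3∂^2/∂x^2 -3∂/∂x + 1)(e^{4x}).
- 59 e^{4 x}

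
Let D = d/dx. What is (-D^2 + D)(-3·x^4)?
12 x^{2} \left(3 - x\right)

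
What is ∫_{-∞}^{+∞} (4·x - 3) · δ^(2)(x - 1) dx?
0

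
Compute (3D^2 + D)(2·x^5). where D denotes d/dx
10 x^{3} \left(x + 12\right)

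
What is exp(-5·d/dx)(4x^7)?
4 x^{7} - 140 x^{6} + 2100 x^{5} - 17500 x^{4} + 87500 x^{3} - 262500 x^{2} + 437500 x - 312500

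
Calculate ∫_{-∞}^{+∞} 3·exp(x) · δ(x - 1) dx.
3 e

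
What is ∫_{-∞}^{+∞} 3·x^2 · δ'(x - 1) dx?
-6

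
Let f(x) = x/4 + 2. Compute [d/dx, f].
\frac{1}{4}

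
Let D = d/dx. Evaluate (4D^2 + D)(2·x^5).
10 x^{3} \left(x + 16\right)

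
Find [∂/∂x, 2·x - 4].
2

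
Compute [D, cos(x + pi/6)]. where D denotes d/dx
- \sin{\left(x + \frac{\pi}{6} \right)}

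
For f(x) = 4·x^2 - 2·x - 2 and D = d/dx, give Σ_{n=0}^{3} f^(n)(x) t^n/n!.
4 t^{2} + 2 t \left(4 x - 1\right) + 4 x^{2} - 2 x - 2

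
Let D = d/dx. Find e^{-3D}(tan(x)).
\tan{\left(x - 3 \right)}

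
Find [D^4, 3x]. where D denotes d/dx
12D^{3}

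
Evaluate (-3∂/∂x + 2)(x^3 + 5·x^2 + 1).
2 x^{3} + x^{2} - 30 x + 2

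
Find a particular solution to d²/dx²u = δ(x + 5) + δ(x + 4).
\frac{|x + 5|}{2} + \frac{|x + 4|}{2}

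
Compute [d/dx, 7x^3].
21 x^{2}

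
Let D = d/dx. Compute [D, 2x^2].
4 x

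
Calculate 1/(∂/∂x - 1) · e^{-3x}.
- \frac{e^{- 3 x}}{4}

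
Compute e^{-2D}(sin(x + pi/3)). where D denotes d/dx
\sin{\left(x - 2 + \frac{\pi}{3} \right)}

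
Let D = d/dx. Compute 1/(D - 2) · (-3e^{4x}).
- \frac{3 e^{4 x}}{2}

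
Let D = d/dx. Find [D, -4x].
-4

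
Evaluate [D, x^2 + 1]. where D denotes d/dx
2 x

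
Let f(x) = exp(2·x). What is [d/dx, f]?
2 e^{2 x}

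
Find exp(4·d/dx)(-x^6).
- x^{6} - 24 x^{5} - 240 x^{4} - 1280 x^{3} - 3840 x^{2} - 6144 x - 4096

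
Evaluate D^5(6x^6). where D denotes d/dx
4320 x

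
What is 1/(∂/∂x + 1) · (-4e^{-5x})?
e^{- 5 x}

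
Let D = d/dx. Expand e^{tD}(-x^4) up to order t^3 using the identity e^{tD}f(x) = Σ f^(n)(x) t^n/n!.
x \left(- 4 t^{3} - 6 t^{2} x - 4 t x^{2} - x^{3}\right)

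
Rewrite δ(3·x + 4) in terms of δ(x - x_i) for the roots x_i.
\frac{\delta(x + 4/3)}{3}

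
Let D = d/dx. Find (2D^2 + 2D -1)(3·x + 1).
5 - 3 x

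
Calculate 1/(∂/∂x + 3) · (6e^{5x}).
\frac{3 e^{5 x}}{4}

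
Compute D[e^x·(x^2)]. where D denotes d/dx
x \left(x + 2\right) e^{x}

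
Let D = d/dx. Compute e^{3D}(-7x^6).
- 7 x^{6} - 126 x^{5} - 945 x^{4} - 3780 x^{3} - 8505 x^{2} - 10206 x - 5103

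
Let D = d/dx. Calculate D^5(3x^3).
0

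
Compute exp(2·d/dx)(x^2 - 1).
x^{2} + 4 x + 3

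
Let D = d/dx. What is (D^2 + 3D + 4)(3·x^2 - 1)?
12 x^{2} + 18 x + 2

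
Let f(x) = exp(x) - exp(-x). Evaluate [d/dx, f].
2 \cosh{\left(x \right)}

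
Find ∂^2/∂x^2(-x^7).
- 42 x^{5}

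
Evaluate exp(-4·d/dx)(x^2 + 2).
x^{2} - 8 x + 18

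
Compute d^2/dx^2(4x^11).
440 x^{9}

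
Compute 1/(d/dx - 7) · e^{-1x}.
- \frac{e^{- x}}{8}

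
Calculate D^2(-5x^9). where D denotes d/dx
- 360 x^{7}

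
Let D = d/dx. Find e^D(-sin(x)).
- \sin{\left(x + 1 \right)}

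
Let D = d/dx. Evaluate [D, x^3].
3 x^{2}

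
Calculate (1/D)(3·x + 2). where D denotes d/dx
\frac{3 x^{2}}{2} + 2 x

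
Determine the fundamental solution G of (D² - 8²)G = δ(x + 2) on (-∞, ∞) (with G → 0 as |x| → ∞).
-\frac{e^{-8|x + 2|}}{16}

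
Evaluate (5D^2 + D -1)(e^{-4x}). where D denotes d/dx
75 e^{- 4 x}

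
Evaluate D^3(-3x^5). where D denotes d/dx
- 180 x^{2}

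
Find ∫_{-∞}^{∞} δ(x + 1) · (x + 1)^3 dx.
0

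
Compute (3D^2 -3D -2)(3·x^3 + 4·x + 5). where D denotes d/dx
- 6 x^{3} - 27 x^{2} + 46 x - 22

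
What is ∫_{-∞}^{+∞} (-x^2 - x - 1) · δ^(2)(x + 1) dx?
-2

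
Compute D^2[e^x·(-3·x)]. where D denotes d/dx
3 \left(- x - 2\right) e^{x}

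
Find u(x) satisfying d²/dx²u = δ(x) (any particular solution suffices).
\frac{|x|}{2}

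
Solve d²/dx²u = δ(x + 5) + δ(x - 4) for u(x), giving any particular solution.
\frac{|x + 5|}{2} + \frac{|x - 4|}{2}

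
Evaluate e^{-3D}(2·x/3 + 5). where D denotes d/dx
\frac{2 x}{3} + 3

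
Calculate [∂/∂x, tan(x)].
\frac{1}{\cos^{2}{\left(x \right)}}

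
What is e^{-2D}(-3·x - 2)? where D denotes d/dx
4 - 3 x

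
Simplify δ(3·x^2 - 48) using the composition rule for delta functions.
\frac{\delta(x - 4) + \delta(x + 4)}{24}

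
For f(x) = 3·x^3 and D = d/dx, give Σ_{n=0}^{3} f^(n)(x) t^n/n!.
3 t^{3} + 9 t^{2} x + 9 t x^{2} + 3 x^{3}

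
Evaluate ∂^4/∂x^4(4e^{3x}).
324 e^{3 x}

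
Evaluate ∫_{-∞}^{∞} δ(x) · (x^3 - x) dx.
0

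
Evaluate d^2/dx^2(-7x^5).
- 140 x^{3}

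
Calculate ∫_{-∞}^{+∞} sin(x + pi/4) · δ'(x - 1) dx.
- \cos{\left(\frac{\pi}{4} + 1 \right)}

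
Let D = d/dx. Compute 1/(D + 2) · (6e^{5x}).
\frac{6 e^{5 x}}{7}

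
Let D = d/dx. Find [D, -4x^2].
- 8 x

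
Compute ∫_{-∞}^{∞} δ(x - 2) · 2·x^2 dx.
8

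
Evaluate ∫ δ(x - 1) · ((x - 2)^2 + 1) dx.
2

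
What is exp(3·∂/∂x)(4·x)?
4 x + 12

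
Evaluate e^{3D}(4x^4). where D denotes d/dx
4 x^{4} + 48 x^{3} + 216 x^{2} + 432 x + 324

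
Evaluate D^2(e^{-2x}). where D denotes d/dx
4 e^{- 2 x}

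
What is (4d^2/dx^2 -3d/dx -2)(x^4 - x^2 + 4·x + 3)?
- 2 x^{4} - 12 x^{3} + 50 x^{2} - 2 x - 26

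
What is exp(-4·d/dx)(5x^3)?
5 x^{3} - 60 x^{2} + 240 x - 320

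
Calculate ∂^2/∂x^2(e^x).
e^{x}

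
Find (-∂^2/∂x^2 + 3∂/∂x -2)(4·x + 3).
6 - 8 x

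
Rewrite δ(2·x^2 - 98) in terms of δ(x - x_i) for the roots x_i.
\frac{\delta(x - 7) + \delta(x + 7)}{28}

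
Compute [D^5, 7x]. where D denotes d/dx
35D^{4}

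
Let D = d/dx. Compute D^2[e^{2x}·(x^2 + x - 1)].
\left(4 x^{2} + 12 x + 2\right) e^{2 x}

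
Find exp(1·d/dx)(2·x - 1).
2 x + 1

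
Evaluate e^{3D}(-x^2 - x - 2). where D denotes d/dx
- x^{2} - 7 x - 14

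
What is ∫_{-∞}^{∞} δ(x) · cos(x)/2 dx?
\frac{1}{2}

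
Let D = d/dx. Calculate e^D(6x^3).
6 x^{3} + 18 x^{2} + 18 x + 6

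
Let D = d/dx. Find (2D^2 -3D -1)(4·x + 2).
- 4 x - 14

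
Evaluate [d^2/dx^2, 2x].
4\frac{d}{dx}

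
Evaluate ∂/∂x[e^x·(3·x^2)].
3 x \left(x + 2\right) e^{x}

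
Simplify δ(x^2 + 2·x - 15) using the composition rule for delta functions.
\frac{\delta(x - 3) + \delta(x + 5)}{8}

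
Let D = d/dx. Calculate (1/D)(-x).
- \frac{x^{2}}{2}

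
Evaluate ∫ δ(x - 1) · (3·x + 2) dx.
5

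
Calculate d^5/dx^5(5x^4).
0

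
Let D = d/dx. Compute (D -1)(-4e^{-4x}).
20 e^{- 4 x}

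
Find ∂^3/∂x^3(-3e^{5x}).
- 375 e^{5 x}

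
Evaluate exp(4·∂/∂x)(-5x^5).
- 5 x^{5} - 100 x^{4} - 800 x^{3} - 3200 x^{2} - 6400 x - 5120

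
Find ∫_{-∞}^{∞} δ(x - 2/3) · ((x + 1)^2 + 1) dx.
\frac{34}{9}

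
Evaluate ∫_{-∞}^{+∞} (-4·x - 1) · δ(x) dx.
-1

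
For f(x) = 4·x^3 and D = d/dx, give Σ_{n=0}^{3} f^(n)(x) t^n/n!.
4 t^{3} + 12 t^{2} x + 12 t x^{2} + 4 x^{3}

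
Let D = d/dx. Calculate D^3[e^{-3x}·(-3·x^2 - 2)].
27 \left(3 x^{2} - 6 x + 4\right) e^{- 3 x}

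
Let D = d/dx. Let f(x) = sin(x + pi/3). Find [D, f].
\cos{\left(x + \frac{\pi}{3} \right)}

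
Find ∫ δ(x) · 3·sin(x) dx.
0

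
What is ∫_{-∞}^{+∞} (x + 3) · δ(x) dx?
3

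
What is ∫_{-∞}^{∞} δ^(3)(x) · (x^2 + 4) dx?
0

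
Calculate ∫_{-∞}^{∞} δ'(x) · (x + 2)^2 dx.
-4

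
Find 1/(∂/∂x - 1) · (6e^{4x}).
2 e^{4 x}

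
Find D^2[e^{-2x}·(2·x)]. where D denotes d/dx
8 \left(x - 1\right) e^{- 2 x}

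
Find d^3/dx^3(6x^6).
720 x^{3}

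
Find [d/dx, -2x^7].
- 14 x^{6}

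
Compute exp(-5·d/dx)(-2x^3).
- 2 x^{3} + 30 x^{2} - 150 x + 250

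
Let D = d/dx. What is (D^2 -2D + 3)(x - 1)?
3 x - 5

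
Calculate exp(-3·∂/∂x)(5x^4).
5 x^{4} - 60 x^{3} + 270 x^{2} - 540 x + 405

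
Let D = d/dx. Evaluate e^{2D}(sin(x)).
\sin{\left(x + 2 \right)}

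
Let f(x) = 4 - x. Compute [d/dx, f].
-1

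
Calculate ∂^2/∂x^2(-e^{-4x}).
- 16 e^{- 4 x}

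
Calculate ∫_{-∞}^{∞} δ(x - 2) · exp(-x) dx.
e^{-2}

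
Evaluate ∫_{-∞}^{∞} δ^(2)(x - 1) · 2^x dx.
2 \log{\left(2 \right)}^{2}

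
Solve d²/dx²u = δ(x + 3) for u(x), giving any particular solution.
\frac{|x + 3|}{2}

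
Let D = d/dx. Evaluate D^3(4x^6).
480 x^{3}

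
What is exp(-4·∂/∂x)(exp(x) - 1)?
e^{x - 4} - 1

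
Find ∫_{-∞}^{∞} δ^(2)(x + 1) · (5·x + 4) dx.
0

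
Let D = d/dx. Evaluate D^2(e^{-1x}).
e^{- x}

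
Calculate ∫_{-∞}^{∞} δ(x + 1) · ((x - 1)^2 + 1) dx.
5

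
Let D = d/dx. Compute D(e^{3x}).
3 e^{3 x}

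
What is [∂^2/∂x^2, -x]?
-2\frac{d}{dx}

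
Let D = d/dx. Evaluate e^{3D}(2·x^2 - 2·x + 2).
2 x^{2} + 10 x + 14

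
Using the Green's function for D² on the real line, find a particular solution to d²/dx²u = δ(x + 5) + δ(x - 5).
\frac{|x + 5|}{2} + \frac{|x - 5|}{2}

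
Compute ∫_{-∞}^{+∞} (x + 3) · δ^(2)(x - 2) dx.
0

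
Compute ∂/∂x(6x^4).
24 x^{3}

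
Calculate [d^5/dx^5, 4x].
20\frac{d^{4}}{dx^{4}}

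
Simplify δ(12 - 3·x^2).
\frac{\delta(x - 2) + \delta(x + 2)}{12}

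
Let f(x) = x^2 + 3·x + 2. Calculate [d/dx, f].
2 x + 3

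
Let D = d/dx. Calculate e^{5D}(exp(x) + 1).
e^{x + 5} + 1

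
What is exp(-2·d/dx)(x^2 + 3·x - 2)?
x^{2} - x - 4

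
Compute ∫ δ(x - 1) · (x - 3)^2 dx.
4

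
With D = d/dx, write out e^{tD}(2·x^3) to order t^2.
2 x \left(3 t^{2} + 3 t x + x^{2}\right)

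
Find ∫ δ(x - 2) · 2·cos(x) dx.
2 \cos{\left(2 \right)}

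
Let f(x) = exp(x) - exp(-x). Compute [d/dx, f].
2 \cosh{\left(x \right)}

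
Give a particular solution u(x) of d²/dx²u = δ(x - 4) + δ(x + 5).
\frac{|x - 4|}{2} + \frac{|x + 5|}{2}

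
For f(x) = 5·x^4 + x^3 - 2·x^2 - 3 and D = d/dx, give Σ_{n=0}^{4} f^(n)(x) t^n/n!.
5 t^{4} + t^{3} \left(20 x + 1\right) + t^{2} \left(30 x^{2} + 3 x - 2\right) + t x \left(20 x^{2} + 3 x - 4\right) + 5 x^{4} + x^{3} - 2 x^{2} - 3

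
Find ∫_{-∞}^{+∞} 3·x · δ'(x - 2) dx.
-3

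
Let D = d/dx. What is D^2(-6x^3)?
- 36 x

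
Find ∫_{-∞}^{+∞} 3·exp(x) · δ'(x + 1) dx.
- \frac{3}{e}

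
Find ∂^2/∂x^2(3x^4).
36 x^{2}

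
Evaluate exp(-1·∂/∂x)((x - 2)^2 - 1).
x^{2} - 6 x + 8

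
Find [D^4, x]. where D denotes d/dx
4D^{3}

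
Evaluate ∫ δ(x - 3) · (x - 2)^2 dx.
1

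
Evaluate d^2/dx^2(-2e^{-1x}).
- 2 e^{- x}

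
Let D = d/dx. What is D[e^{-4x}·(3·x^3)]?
x^{2} \left(9 - 12 x\right) e^{- 4 x}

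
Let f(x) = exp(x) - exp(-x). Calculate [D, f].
2 \cosh{\left(x \right)}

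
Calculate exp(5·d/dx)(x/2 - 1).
\frac{x}{2} + \frac{3}{2}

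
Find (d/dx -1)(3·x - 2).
5 - 3 x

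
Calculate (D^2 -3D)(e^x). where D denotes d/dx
- 2 e^{x}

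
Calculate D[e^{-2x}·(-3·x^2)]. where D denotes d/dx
6 x \left(x - 1\right) e^{- 2 x}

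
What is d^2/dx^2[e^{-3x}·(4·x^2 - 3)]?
\left(36 x^{2} - 48 x - 19\right) e^{- 3 x}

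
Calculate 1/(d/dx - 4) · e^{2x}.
- \frac{e^{2 x}}{2}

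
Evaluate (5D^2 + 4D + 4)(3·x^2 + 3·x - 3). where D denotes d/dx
12 x^{2} + 36 x + 30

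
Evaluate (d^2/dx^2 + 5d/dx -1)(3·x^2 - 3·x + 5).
- 3 x^{2} + 33 x - 14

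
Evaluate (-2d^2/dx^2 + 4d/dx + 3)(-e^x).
- 5 e^{x}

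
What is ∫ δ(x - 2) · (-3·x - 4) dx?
-10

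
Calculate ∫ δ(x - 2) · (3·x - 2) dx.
4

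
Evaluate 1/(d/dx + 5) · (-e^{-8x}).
\frac{e^{- 8 x}}{3}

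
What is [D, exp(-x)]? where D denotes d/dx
- e^{- x}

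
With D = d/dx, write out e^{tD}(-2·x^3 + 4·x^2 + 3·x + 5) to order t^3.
- 2 t^{3} + t^{2} \left(4 - 6 x\right) + t \left(- 6 x^{2} + 8 x + 3\right) - 2 x^{3} + 4 x^{2} + 3 x + 5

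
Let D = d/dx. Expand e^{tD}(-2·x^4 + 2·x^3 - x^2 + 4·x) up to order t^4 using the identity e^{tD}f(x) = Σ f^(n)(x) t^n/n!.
- 2 t^{4} - t^{3} \left(8 x - 2\right) - t^{2} \left(12 x^{2} - 6 x + 1\right) - 2 t \left(4 x^{3} - 3 x^{2} + x - 2\right) - 2 x^{4} + 2 x^{3} - x^{2} + 4 x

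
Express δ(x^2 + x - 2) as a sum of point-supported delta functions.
\frac{\delta(x + 2) + \delta(x - 1)}{3}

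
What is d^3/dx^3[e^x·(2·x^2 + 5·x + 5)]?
\left(2 x^{2} + 17 x + 32\right) e^{x}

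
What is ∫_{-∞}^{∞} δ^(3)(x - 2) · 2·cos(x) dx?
- 2 \sin{\left(2 \right)}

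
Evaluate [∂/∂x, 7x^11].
77 x^{10}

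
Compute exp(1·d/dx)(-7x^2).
- 7 x^{2} - 14 x - 7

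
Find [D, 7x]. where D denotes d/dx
7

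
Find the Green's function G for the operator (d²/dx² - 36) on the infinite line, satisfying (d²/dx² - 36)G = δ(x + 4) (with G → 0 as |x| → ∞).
-\frac{e^{-6|x + 4|}}{12}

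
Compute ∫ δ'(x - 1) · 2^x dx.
- \log{\left(4 \right)}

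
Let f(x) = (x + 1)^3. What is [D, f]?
3 \left(x + 1\right)^{2}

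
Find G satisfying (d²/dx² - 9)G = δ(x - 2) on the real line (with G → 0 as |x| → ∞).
-\frac{e^{-3|x - 2|}}{6}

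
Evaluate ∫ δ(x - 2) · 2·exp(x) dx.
2 e^{2}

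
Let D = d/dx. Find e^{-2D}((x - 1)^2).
x^{2} - 6 x + 9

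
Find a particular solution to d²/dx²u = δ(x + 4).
\frac{|x + 4|}{2}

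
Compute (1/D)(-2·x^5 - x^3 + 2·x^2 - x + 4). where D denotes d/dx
- \frac{x^{6}}{3} - \frac{x^{4}}{4} + \frac{2 x^{3}}{3} - \frac{x^{2}}{2} + 4 x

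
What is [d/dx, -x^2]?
- 2 x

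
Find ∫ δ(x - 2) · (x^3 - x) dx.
6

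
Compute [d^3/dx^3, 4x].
12\frac{d^{2}}{dx^{2}}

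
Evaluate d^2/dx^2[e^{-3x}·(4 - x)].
3 \left(14 - 3 x\right) e^{- 3 x}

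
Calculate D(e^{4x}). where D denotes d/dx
4 e^{4 x}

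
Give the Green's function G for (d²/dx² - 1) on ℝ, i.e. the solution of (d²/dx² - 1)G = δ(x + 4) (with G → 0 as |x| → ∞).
-\frac{e^{-|x + 4|}}{2}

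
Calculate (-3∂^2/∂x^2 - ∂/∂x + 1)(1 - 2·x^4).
- 2 x^{4} + 8 x^{3} + 72 x^{2} + 1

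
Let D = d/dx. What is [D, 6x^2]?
12 x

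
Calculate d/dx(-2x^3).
- 6 x^{2}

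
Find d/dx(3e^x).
3 e^{x}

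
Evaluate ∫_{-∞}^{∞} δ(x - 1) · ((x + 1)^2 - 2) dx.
2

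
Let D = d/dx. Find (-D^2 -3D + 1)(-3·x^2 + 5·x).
- 3 x^{2} + 23 x - 9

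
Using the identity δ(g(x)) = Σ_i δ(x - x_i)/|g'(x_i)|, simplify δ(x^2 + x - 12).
\frac{\delta(x + 4) + \delta(x - 3)}{7}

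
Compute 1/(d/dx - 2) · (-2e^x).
2 e^{x}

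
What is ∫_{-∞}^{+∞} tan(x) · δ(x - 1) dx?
\tan{\left(1 \right)}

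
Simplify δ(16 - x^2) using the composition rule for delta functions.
\frac{\delta(x - 4) + \delta(x + 4)}{8}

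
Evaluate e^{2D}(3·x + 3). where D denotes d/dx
3 x + 9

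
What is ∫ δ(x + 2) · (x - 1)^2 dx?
9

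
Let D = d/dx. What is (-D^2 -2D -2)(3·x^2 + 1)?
- 6 x^{2} - 12 x - 8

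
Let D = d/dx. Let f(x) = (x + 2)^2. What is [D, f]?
2 x + 4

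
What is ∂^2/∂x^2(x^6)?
30 x^{4}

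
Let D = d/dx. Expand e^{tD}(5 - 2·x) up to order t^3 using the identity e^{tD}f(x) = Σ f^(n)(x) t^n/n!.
- 2 t - 2 x + 5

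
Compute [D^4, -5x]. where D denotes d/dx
-20D^{3}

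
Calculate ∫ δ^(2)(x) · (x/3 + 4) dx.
0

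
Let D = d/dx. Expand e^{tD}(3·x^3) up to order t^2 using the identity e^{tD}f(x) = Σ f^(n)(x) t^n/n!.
3 x \left(3 t^{2} + 3 t x + x^{2}\right)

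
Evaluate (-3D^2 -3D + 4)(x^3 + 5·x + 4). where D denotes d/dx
4 x^{3} - 9 x^{2} + 2 x + 1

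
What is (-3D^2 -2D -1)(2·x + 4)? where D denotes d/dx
- 2 x - 8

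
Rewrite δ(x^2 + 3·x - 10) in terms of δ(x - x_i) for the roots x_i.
\frac{\delta(x + 5) + \delta(x - 2)}{7}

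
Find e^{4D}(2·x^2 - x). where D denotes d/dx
2 x^{2} + 15 x + 28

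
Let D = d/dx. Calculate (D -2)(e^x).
- e^{x}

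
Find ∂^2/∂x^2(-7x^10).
- 630 x^{8}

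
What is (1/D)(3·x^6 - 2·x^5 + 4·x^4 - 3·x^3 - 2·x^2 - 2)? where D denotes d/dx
\frac{3 x^{7}}{7} - \frac{x^{6}}{3} + \frac{4 x^{5}}{5} - \frac{3 x^{4}}{4} - \frac{2 x^{3}}{3} - 2 x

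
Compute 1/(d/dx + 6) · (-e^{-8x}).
\frac{e^{- 8 x}}{2}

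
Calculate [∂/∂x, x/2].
\frac{1}{2}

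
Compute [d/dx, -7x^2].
- 14 x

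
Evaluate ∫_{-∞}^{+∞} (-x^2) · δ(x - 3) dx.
-9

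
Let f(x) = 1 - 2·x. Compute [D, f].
-2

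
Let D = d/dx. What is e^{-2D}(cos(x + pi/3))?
\cos{\left(x - 2 + \frac{\pi}{3} \right)}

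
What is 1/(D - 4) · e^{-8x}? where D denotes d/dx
- \frac{e^{- 8 x}}{12}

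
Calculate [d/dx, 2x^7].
14 x^{6}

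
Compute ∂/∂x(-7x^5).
- 35 x^{4}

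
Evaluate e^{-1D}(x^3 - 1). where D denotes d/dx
x^{3} - 3 x^{2} + 3 x - 2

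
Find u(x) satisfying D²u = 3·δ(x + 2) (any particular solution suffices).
\frac{3|x + 2|}{2}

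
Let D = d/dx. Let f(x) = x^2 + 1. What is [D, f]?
2 x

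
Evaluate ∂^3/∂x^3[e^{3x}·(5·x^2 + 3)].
\left(135 x^{2} + 270 x + 171\right) e^{3 x}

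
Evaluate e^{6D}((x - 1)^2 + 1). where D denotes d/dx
x^{2} + 10 x + 26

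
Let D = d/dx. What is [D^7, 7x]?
49D^{6}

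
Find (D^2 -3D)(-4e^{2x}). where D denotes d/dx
8 e^{2 x}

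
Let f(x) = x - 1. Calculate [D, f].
1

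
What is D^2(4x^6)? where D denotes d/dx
120 x^{4}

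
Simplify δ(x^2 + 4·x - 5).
\frac{\delta(x + 5) + \delta(x - 1)}{6}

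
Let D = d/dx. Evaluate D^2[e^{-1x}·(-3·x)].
3 \left(2 - x\right) e^{- x}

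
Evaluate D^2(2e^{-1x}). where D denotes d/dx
2 e^{- x}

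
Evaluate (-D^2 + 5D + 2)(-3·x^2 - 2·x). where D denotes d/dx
- 6 x^{2} - 34 x - 4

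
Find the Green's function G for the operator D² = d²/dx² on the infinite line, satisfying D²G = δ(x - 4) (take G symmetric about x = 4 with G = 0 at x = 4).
\frac{|x - 4|}{2}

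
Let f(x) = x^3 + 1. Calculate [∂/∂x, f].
3 x^{2}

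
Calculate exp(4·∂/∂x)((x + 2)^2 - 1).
x^{2} + 12 x + 35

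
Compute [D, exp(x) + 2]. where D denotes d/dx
e^{x}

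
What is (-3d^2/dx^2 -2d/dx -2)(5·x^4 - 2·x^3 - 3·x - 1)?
- 10 x^{4} - 36 x^{3} - 168 x^{2} + 42 x + 8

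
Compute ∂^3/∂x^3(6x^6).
720 x^{3}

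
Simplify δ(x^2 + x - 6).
\frac{\delta(x + 3) + \delta(x - 2)}{5}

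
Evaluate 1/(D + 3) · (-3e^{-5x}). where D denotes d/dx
\frac{3 e^{- 5 x}}{2}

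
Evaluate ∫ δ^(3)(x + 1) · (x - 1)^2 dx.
0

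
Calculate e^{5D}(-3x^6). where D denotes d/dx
- 3 x^{6} - 90 x^{5} - 1125 x^{4} - 7500 x^{3} - 28125 x^{2} - 56250 x - 46875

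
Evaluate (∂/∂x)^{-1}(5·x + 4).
\frac{5 x^{2}}{2} + 4 x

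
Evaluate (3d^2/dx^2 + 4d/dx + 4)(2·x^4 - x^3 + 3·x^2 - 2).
8 x^{4} + 28 x^{3} + 72 x^{2} + 6 x + 10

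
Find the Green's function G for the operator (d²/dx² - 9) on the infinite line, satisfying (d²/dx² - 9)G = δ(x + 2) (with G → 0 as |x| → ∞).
-\frac{e^{-3|x + 2|}}{6}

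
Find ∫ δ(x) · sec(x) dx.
1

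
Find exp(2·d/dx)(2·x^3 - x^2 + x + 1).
2 x^{3} + 11 x^{2} + 21 x + 15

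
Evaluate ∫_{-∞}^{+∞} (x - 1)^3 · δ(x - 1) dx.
0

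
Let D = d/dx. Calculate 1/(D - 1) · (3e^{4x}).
e^{4 x}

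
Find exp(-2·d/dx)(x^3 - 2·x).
x^{3} - 6 x^{2} + 10 x - 4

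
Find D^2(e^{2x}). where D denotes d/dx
4 e^{2 x}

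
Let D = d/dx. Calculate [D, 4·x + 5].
4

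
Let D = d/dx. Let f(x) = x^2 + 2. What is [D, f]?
2 x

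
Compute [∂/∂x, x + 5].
1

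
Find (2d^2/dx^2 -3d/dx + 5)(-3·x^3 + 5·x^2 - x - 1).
- 15 x^{3} + 52 x^{2} - 71 x + 18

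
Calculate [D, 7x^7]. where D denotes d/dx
49 x^{6}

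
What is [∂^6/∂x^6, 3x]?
18\frac{d^{5}}{dx^{5}}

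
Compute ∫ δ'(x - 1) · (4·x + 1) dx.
-4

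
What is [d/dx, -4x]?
-4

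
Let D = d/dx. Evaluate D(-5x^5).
- 25 x^{4}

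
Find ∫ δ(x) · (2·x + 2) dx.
2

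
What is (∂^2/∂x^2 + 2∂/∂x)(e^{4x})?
24 e^{4 x}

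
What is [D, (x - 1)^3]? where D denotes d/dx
3 \left(x - 1\right)^{2}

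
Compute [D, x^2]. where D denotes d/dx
2 x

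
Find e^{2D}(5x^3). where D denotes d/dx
5 x^{3} + 30 x^{2} + 60 x + 40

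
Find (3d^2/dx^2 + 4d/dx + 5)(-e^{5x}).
- 100 e^{5 x}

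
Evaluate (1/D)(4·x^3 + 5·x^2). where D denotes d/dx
x^{4} + \frac{5 x^{3}}{3}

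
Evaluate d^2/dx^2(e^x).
e^{x}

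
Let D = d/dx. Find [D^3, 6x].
18D^{2}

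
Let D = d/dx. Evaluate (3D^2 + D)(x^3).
3 x \left(x + 6\right)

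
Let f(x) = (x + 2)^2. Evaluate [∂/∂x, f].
2 x + 4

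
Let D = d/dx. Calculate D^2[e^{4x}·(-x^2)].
\left(- 16 x^{2} - 16 x - 2\right) e^{4 x}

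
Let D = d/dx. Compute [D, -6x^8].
- 48 x^{7}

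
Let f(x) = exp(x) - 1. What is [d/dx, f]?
e^{x}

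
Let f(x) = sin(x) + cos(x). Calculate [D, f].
- \sin{\left(x \right)} + \cos{\left(x \right)}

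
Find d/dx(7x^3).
21 x^{2}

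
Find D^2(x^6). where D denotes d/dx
30 x^{4}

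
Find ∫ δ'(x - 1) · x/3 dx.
- \frac{1}{3}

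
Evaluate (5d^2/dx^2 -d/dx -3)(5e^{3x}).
195 e^{3 x}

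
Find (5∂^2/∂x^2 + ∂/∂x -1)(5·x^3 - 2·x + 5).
- 5 x^{3} + 15 x^{2} + 152 x - 7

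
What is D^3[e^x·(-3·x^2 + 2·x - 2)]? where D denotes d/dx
\left(- 3 x^{2} - 16 x - 14\right) e^{x}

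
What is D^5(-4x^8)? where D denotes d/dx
- 26880 x^{3}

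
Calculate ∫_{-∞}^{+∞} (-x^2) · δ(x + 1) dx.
-1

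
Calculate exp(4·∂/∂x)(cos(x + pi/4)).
\cos{\left(x + \frac{\pi}{4} + 4 \right)}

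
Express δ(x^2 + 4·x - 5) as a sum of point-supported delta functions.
\frac{\delta(x + 5) + \delta(x - 1)}{6}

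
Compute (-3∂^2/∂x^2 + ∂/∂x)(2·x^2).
4 x - 12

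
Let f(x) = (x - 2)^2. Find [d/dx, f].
2 x - 4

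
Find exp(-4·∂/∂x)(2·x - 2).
2 x - 10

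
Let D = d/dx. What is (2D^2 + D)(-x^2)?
- 2 x - 4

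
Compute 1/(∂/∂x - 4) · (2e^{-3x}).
- \frac{2 e^{- 3 x}}{7}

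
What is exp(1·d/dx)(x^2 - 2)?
x^{2} + 2 x - 1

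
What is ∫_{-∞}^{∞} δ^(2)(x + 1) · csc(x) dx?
- \left(2 \cot^{2}{\left(1 \right)} + 1\right) \csc{\left(1 \right)}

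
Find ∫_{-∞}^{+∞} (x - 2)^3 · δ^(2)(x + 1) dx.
-18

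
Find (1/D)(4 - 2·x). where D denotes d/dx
- x^{2} + 4 x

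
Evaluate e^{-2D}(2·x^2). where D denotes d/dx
2 x^{2} - 8 x + 8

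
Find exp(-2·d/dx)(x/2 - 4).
\frac{x}{2} - 5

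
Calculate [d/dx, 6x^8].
48 x^{7}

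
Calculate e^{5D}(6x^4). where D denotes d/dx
6 x^{4} + 120 x^{3} + 900 x^{2} + 3000 x + 3750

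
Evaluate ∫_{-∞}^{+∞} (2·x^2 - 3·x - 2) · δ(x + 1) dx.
3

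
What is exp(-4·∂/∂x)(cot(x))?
\cot{\left(x - 4 \right)}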